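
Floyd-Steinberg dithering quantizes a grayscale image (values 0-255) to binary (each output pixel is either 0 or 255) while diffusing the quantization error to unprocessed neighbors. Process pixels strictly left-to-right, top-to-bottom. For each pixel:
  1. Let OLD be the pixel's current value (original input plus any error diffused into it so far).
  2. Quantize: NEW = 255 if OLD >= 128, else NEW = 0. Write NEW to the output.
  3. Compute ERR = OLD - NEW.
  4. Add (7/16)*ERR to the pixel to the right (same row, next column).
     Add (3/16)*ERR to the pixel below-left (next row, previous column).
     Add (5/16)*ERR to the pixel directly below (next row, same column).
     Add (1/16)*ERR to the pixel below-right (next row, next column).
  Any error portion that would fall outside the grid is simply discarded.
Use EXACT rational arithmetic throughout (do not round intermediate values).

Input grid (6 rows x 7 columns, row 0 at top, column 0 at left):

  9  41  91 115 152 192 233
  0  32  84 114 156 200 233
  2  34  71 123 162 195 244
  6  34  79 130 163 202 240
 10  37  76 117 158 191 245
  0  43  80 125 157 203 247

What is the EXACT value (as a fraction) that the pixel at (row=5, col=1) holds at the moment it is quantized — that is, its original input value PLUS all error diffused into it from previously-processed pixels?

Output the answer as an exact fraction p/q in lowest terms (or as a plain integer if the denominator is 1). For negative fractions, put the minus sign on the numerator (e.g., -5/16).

Answer: 286441822465947/4398046511104

Derivation:
(0,0): OLD=9 → NEW=0, ERR=9
(0,1): OLD=719/16 → NEW=0, ERR=719/16
(0,2): OLD=28329/256 → NEW=0, ERR=28329/256
(0,3): OLD=669343/4096 → NEW=255, ERR=-375137/4096
(0,4): OLD=7335513/65536 → NEW=0, ERR=7335513/65536
(0,5): OLD=252675183/1048576 → NEW=255, ERR=-14711697/1048576
(0,6): OLD=3806109449/16777216 → NEW=255, ERR=-472080631/16777216
(1,0): OLD=2877/256 → NEW=0, ERR=2877/256
(1,1): OLD=148011/2048 → NEW=0, ERR=148011/2048
(1,2): OLD=8902151/65536 → NEW=255, ERR=-7809529/65536
(1,3): OLD=16029691/262144 → NEW=0, ERR=16029691/262144
(1,4): OLD=3512747921/16777216 → NEW=255, ERR=-765442159/16777216
(1,5): OLD=23806854881/134217728 → NEW=255, ERR=-10418665759/134217728
(1,6): OLD=406666707215/2147483648 → NEW=255, ERR=-140941623025/2147483648
(2,0): OLD=624649/32768 → NEW=0, ERR=624649/32768
(2,1): OLD=45386355/1048576 → NEW=0, ERR=45386355/1048576
(2,2): OLD=1152262425/16777216 → NEW=0, ERR=1152262425/16777216
(2,3): OLD=20958666641/134217728 → NEW=255, ERR=-13266853999/134217728
(2,4): OLD=100678945569/1073741824 → NEW=0, ERR=100678945569/1073741824
(2,5): OLD=6755359493579/34359738368 → NEW=255, ERR=-2006373790261/34359738368
(2,6): OLD=106153293780541/549755813888 → NEW=255, ERR=-34034438760899/549755813888
(3,0): OLD=336766201/16777216 → NEW=0, ERR=336766201/16777216
(3,1): OLD=9445842437/134217728 → NEW=0, ERR=9445842437/134217728
(3,2): OLD=123935746847/1073741824 → NEW=0, ERR=123935746847/1073741824
(3,3): OLD=736510173449/4294967296 → NEW=255, ERR=-358706487031/4294967296
(3,4): OLD=76215829686521/549755813888 → NEW=255, ERR=-63971902854919/549755813888
(3,5): OLD=558970935564667/4398046511104 → NEW=0, ERR=558970935564667/4398046511104
(3,6): OLD=19183101756002661/70368744177664 → NEW=255, ERR=1239071990698341/70368744177664
(4,0): OLD=63283011831/2147483648 → NEW=0, ERR=63283011831/2147483648
(4,1): OLD=3256679352203/34359738368 → NEW=0, ERR=3256679352203/34359738368
(4,2): OLD=78217096791557/549755813888 → NEW=255, ERR=-61970635749883/549755813888
(4,3): OLD=118657837735111/4398046511104 → NEW=0, ERR=118657837735111/4398046511104
(4,4): OLD=5349793846997093/35184372088832 → NEW=255, ERR=-3622221035655067/35184372088832
(4,5): OLD=204582274959608997/1125899906842624 → NEW=255, ERR=-82522201285260123/1125899906842624
(4,6): OLD=4078094544586687251/18014398509481984 → NEW=255, ERR=-515577075331218669/18014398509481984
(5,0): OLD=14832679003089/549755813888 → NEW=0, ERR=14832679003089/549755813888
(5,1): OLD=286441822465947/4398046511104 → NEW=0, ERR=286441822465947/4398046511104
Target (5,1): original=43, with diffused error = 286441822465947/4398046511104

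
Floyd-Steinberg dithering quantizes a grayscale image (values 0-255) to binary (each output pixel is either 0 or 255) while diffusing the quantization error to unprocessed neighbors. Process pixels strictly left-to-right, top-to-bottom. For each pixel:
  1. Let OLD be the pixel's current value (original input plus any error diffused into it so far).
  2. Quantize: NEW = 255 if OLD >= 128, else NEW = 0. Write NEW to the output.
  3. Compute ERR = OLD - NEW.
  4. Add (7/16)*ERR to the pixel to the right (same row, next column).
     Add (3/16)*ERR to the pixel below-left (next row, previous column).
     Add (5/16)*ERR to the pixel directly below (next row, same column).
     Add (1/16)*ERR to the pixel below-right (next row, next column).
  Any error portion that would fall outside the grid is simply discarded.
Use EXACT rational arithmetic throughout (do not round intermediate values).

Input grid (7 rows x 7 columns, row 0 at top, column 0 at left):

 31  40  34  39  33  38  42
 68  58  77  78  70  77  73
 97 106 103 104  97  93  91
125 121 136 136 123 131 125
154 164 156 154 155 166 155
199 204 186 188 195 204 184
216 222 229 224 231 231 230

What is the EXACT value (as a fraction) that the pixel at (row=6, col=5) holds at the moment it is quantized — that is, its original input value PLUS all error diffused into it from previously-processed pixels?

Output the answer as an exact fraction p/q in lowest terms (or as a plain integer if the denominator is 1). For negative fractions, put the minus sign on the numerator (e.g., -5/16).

(0,0): OLD=31 → NEW=0, ERR=31
(0,1): OLD=857/16 → NEW=0, ERR=857/16
(0,2): OLD=14703/256 → NEW=0, ERR=14703/256
(0,3): OLD=262665/4096 → NEW=0, ERR=262665/4096
(0,4): OLD=4001343/65536 → NEW=0, ERR=4001343/65536
(0,5): OLD=67855289/1048576 → NEW=0, ERR=67855289/1048576
(0,6): OLD=1179630095/16777216 → NEW=0, ERR=1179630095/16777216
(1,0): OLD=22459/256 → NEW=0, ERR=22459/256
(1,1): OLD=257693/2048 → NEW=0, ERR=257693/2048
(1,2): OLD=10837601/65536 → NEW=255, ERR=-5874079/65536
(1,3): OLD=19362893/262144 → NEW=0, ERR=19362893/262144
(1,4): OLD=2307481671/16777216 → NEW=255, ERR=-1970708409/16777216
(1,5): OLD=8433114231/134217728 → NEW=0, ERR=8433114231/134217728
(1,6): OLD=271668786713/2147483648 → NEW=0, ERR=271668786713/2147483648
(2,0): OLD=4849935/32768 → NEW=255, ERR=-3505905/32768
(2,1): OLD=91424533/1048576 → NEW=0, ERR=91424533/1048576
(2,2): OLD=2262392191/16777216 → NEW=255, ERR=-2015797889/16777216
(2,3): OLD=6293469255/134217728 → NEW=0, ERR=6293469255/134217728
(2,4): OLD=104372503095/1073741824 → NEW=0, ERR=104372503095/1073741824
(2,5): OLD=5894075533821/34359738368 → NEW=255, ERR=-2867657750019/34359738368
(2,6): OLD=53846554993851/549755813888 → NEW=0, ERR=53846554993851/549755813888
(3,0): OLD=1810480799/16777216 → NEW=0, ERR=1810480799/16777216
(3,1): OLD=22312800691/134217728 → NEW=255, ERR=-11912719949/134217728
(3,2): OLD=79309784457/1073741824 → NEW=0, ERR=79309784457/1073741824
(3,3): OLD=831868978703/4294967296 → NEW=255, ERR=-263347681777/4294967296
(3,4): OLD=62580250303135/549755813888 → NEW=0, ERR=62580250303135/549755813888
(3,5): OLD=787957852297933/4398046511104 → NEW=255, ERR=-333544008033587/4398046511104
(3,6): OLD=8248086973724499/70368744177664 → NEW=0, ERR=8248086973724499/70368744177664
(4,0): OLD=367393553905/2147483648 → NEW=255, ERR=-180214776335/2147483648
(4,1): OLD=4128076311101/34359738368 → NEW=0, ERR=4128076311101/34359738368
(4,2): OLD=117978005987763/549755813888 → NEW=255, ERR=-22209726553677/549755813888
(4,3): OLD=629467541879201/4398046511104 → NEW=255, ERR=-492034318452319/4398046511104
(4,4): OLD=4347912540128339/35184372088832 → NEW=0, ERR=4347912540128339/35184372088832
(4,5): OLD=253841172414960147/1125899906842624 → NEW=255, ERR=-33263303829908973/1125899906842624
(4,6): OLD=3133848334001706357/18014398509481984 → NEW=255, ERR=-1459823285916199563/18014398509481984
(5,0): OLD=107368453790215/549755813888 → NEW=255, ERR=-32819278751225/549755813888
(5,1): OLD=891074983878573/4398046511104 → NEW=255, ERR=-230426876452947/4398046511104
(5,2): OLD=4819750016095883/35184372088832 → NEW=255, ERR=-4152264866556277/35184372088832
(5,3): OLD=34354839780084823/281474976710656 → NEW=0, ERR=34354839780084823/281474976710656
(5,4): OLD=4944658532598375581/18014398509481984 → NEW=255, ERR=350986912680469661/18014398509481984
(5,5): OLD=28220751090058438221/144115188075855872 → NEW=255, ERR=-8528621869284809139/144115188075855872
(5,6): OLD=301924126283449692131/2305843009213693952 → NEW=255, ERR=-286065841066042265629/2305843009213693952
(6,0): OLD=13195596962967583/70368744177664 → NEW=255, ERR=-4748432802336737/70368744177664
(6,1): OLD=169162142706975147/1125899906842624 → NEW=255, ERR=-117942333537893973/1125899906842624
(6,2): OLD=2988607342246175649/18014398509481984 → NEW=255, ERR=-1605064277671730271/18014398509481984
(6,3): OLD=31624352085136528639/144115188075855872 → NEW=255, ERR=-5125020874206718721/144115188075855872
(6,4): OLD=62852234734460507533/288230376151711744 → NEW=255, ERR=-10646511184225987187/288230376151711744
(6,5): OLD=6430630187819346152721/36893488147419103232 → NEW=255, ERR=-2977209289772525171439/36893488147419103232
Target (6,5): original=231, with diffused error = 6430630187819346152721/36893488147419103232

Answer: 6430630187819346152721/36893488147419103232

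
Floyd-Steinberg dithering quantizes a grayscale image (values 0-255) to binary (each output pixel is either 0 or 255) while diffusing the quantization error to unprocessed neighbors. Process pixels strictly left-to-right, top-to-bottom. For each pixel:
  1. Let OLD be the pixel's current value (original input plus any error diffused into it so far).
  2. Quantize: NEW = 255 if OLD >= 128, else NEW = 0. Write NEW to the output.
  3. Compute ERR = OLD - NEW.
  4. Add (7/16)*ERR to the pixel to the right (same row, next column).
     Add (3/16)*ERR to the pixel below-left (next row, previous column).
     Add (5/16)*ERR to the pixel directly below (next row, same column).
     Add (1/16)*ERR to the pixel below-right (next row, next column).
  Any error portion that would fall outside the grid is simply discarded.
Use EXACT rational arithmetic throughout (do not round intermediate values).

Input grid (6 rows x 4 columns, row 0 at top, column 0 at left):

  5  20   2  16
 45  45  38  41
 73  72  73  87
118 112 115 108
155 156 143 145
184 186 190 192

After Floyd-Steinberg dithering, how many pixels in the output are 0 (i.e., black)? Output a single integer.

Answer: 14

Derivation:
(0,0): OLD=5 → NEW=0, ERR=5
(0,1): OLD=355/16 → NEW=0, ERR=355/16
(0,2): OLD=2997/256 → NEW=0, ERR=2997/256
(0,3): OLD=86515/4096 → NEW=0, ERR=86515/4096
(1,0): OLD=12985/256 → NEW=0, ERR=12985/256
(1,1): OLD=156943/2048 → NEW=0, ERR=156943/2048
(1,2): OLD=5277755/65536 → NEW=0, ERR=5277755/65536
(1,3): OLD=87624333/1048576 → NEW=0, ERR=87624333/1048576
(2,0): OLD=3382293/32768 → NEW=0, ERR=3382293/32768
(2,1): OLD=167117879/1048576 → NEW=255, ERR=-100269001/1048576
(2,2): OLD=161037747/2097152 → NEW=0, ERR=161037747/2097152
(2,3): OLD=5091631303/33554432 → NEW=255, ERR=-3464748857/33554432
(3,0): OLD=2220071365/16777216 → NEW=255, ERR=-2058118715/16777216
(3,1): OLD=13233059931/268435456 → NEW=0, ERR=13233059931/268435456
(3,2): OLD=580793979813/4294967296 → NEW=255, ERR=-514422680667/4294967296
(3,3): OLD=1933110760195/68719476736 → NEW=0, ERR=1933110760195/68719476736
(4,0): OLD=540769613473/4294967296 → NEW=0, ERR=540769613473/4294967296
(4,1): OLD=6747062013283/34359738368 → NEW=255, ERR=-2014671270557/34359738368
(4,2): OLD=97057946153731/1099511627776 → NEW=0, ERR=97057946153731/1099511627776
(4,3): OLD=3253229254081285/17592186044416 → NEW=255, ERR=-1232778187244795/17592186044416
(5,0): OLD=116741840482641/549755813888 → NEW=255, ERR=-23445892058799/549755813888
(5,1): OLD=3051167571659351/17592186044416 → NEW=255, ERR=-1434839869666729/17592186044416
(5,2): OLD=1452223622731139/8796093022208 → NEW=255, ERR=-790780097931901/8796093022208
(5,3): OLD=38361310359635059/281474976710656 → NEW=255, ERR=-33414808701582221/281474976710656
Output grid:
  Row 0: ....  (4 black, running=4)
  Row 1: ....  (4 black, running=8)
  Row 2: .#.#  (2 black, running=10)
  Row 3: #.#.  (2 black, running=12)
  Row 4: .#.#  (2 black, running=14)
  Row 5: ####  (0 black, running=14)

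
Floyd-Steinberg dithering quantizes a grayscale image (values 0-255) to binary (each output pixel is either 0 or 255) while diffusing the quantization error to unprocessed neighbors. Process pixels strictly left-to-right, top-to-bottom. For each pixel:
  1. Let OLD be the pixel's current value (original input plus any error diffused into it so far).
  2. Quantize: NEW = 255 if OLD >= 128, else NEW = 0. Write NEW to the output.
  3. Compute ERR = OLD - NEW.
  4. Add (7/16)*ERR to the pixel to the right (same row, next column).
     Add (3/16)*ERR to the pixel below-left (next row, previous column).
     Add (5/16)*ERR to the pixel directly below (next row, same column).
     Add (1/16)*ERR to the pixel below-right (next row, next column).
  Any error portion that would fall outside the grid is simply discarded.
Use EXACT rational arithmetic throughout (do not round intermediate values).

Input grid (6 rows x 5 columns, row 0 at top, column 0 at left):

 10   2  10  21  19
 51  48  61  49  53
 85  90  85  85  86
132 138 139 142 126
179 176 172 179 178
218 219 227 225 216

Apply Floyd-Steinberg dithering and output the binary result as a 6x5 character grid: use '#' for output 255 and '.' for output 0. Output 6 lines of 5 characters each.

Answer: .....
.....
.#.#.
#.#.#
#####
#.##.

Derivation:
(0,0): OLD=10 → NEW=0, ERR=10
(0,1): OLD=51/8 → NEW=0, ERR=51/8
(0,2): OLD=1637/128 → NEW=0, ERR=1637/128
(0,3): OLD=54467/2048 → NEW=0, ERR=54467/2048
(0,4): OLD=1003861/32768 → NEW=0, ERR=1003861/32768
(1,0): OLD=7081/128 → NEW=0, ERR=7081/128
(1,1): OLD=79071/1024 → NEW=0, ERR=79071/1024
(1,2): OLD=3413259/32768 → NEW=0, ERR=3413259/32768
(1,3): OLD=14342735/131072 → NEW=0, ERR=14342735/131072
(1,4): OLD=235111309/2097152 → NEW=0, ERR=235111309/2097152
(2,0): OLD=1913093/16384 → NEW=0, ERR=1913093/16384
(2,1): OLD=98673095/524288 → NEW=255, ERR=-35020345/524288
(2,2): OLD=953547157/8388608 → NEW=0, ERR=953547157/8388608
(2,3): OLD=26368142191/134217728 → NEW=255, ERR=-7857378449/134217728
(2,4): OLD=219604524105/2147483648 → NEW=0, ERR=219604524105/2147483648
(3,0): OLD=1308330101/8388608 → NEW=255, ERR=-830764939/8388608
(3,1): OLD=6872604689/67108864 → NEW=0, ERR=6872604689/67108864
(3,2): OLD=438463121611/2147483648 → NEW=255, ERR=-109145208629/2147483648
(3,3): OLD=548674719555/4294967296 → NEW=0, ERR=548674719555/4294967296
(3,4): OLD=14443986236303/68719476736 → NEW=255, ERR=-3079480331377/68719476736
(4,0): OLD=179587003003/1073741824 → NEW=255, ERR=-94217162117/1073741824
(4,1): OLD=5287778983099/34359738368 → NEW=255, ERR=-3473954300741/34359738368
(4,2): OLD=78195670063317/549755813888 → NEW=255, ERR=-61992062478123/549755813888
(4,3): OLD=1389859332781499/8796093022208 → NEW=255, ERR=-853144387881541/8796093022208
(4,4): OLD=18232080625644957/140737488355328 → NEW=255, ERR=-17655978904963683/140737488355328
(5,0): OLD=94350158586641/549755813888 → NEW=255, ERR=-45837573954799/549755813888
(5,1): OLD=546674817841203/4398046511104 → NEW=0, ERR=546674817841203/4398046511104
(5,2): OLD=31192726843552139/140737488355328 → NEW=255, ERR=-4695332687056501/140737488355328
(5,3): OLD=84174543382492869/562949953421312 → NEW=255, ERR=-59377694739941691/562949953421312
(5,4): OLD=1122190356920770151/9007199254740992 → NEW=0, ERR=1122190356920770151/9007199254740992
Row 0: .....
Row 1: .....
Row 2: .#.#.
Row 3: #.#.#
Row 4: #####
Row 5: #.##.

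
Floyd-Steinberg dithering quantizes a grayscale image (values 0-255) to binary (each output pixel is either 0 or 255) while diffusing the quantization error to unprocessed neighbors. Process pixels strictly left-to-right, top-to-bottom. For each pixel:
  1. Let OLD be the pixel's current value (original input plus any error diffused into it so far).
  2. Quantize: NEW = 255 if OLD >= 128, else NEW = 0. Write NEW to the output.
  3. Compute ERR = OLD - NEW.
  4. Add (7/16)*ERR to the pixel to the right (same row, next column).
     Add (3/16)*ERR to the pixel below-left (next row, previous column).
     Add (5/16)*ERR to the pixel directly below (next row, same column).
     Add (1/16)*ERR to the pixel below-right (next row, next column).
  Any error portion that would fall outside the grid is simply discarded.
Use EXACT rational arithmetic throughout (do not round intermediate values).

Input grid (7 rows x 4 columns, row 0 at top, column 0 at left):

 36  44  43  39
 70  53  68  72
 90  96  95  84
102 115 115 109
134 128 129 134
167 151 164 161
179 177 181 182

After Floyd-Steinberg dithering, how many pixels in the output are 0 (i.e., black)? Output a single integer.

Answer: 15

Derivation:
(0,0): OLD=36 → NEW=0, ERR=36
(0,1): OLD=239/4 → NEW=0, ERR=239/4
(0,2): OLD=4425/64 → NEW=0, ERR=4425/64
(0,3): OLD=70911/1024 → NEW=0, ERR=70911/1024
(1,0): OLD=5917/64 → NEW=0, ERR=5917/64
(1,1): OLD=65195/512 → NEW=0, ERR=65195/512
(1,2): OLD=2654759/16384 → NEW=255, ERR=-1523161/16384
(1,3): OLD=15017921/262144 → NEW=0, ERR=15017921/262144
(2,0): OLD=1169545/8192 → NEW=255, ERR=-919415/8192
(2,1): OLD=19670483/262144 → NEW=0, ERR=19670483/262144
(2,2): OLD=61591623/524288 → NEW=0, ERR=61591623/524288
(2,3): OLD=1237222491/8388608 → NEW=255, ERR=-901872549/8388608
(3,0): OLD=339724057/4194304 → NEW=0, ERR=339724057/4194304
(3,1): OLD=12676684871/67108864 → NEW=255, ERR=-4436075449/67108864
(3,2): OLD=115237122809/1073741824 → NEW=0, ERR=115237122809/1073741824
(3,3): OLD=2228206813263/17179869184 → NEW=255, ERR=-2152659828657/17179869184
(4,0): OLD=157751102629/1073741824 → NEW=255, ERR=-116053062491/1073741824
(4,1): OLD=732223254607/8589934592 → NEW=0, ERR=732223254607/8589934592
(4,2): OLD=47335730584079/274877906944 → NEW=255, ERR=-22758135686641/274877906944
(4,3): OLD=287319199827993/4398046511104 → NEW=0, ERR=287319199827993/4398046511104
(5,0): OLD=20506852494005/137438953472 → NEW=255, ERR=-14540080641355/137438953472
(5,1): OLD=479715623877235/4398046511104 → NEW=0, ERR=479715623877235/4398046511104
(5,2): OLD=447334014474657/2199023255552 → NEW=255, ERR=-113416915691103/2199023255552
(5,3): OLD=10813996821082171/70368744177664 → NEW=255, ERR=-7130032944222149/70368744177664
(6,0): OLD=11708739176816761/70368744177664 → NEW=255, ERR=-6235290588487559/70368744177664
(6,1): OLD=175681954107190687/1125899906842624 → NEW=255, ERR=-111422522137678433/1125899906842624
(6,2): OLD=1970866789473175401/18014398509481984 → NEW=0, ERR=1970866789473175401/18014398509481984
(6,3): OLD=56198442443977898719/288230376151711744 → NEW=255, ERR=-17300303474708596001/288230376151711744
Output grid:
  Row 0: ....  (4 black, running=4)
  Row 1: ..#.  (3 black, running=7)
  Row 2: #..#  (2 black, running=9)
  Row 3: .#.#  (2 black, running=11)
  Row 4: #.#.  (2 black, running=13)
  Row 5: #.##  (1 black, running=14)
  Row 6: ##.#  (1 black, running=15)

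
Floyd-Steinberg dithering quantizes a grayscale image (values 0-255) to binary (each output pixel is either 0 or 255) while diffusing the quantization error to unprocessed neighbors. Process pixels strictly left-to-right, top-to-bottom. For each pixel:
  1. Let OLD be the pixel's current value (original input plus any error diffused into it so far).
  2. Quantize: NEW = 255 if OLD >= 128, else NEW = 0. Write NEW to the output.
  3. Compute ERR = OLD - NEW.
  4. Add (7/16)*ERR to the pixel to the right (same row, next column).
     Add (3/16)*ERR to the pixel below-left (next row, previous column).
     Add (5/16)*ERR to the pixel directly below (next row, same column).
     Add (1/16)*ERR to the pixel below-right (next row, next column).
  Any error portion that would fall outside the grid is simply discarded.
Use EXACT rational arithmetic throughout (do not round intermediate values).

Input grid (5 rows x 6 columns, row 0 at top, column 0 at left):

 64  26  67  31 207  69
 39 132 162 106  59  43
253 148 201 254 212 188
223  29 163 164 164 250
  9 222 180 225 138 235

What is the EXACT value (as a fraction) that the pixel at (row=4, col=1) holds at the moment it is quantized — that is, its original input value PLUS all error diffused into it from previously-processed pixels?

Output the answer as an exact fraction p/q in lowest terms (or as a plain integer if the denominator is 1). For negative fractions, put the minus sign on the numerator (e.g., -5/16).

(0,0): OLD=64 → NEW=0, ERR=64
(0,1): OLD=54 → NEW=0, ERR=54
(0,2): OLD=725/8 → NEW=0, ERR=725/8
(0,3): OLD=9043/128 → NEW=0, ERR=9043/128
(0,4): OLD=487237/2048 → NEW=255, ERR=-35003/2048
(0,5): OLD=2015971/32768 → NEW=0, ERR=2015971/32768
(1,0): OLD=553/8 → NEW=0, ERR=553/8
(1,1): OLD=12807/64 → NEW=255, ERR=-3513/64
(1,2): OLD=374635/2048 → NEW=255, ERR=-147605/2048
(1,3): OLD=811051/8192 → NEW=0, ERR=811051/8192
(1,4): OLD=59205101/524288 → NEW=0, ERR=59205101/524288
(1,5): OLD=927462763/8388608 → NEW=0, ERR=927462763/8388608
(2,0): OLD=270653/1024 → NEW=255, ERR=9533/1024
(2,1): OLD=4119799/32768 → NEW=0, ERR=4119799/32768
(2,2): OLD=130346037/524288 → NEW=255, ERR=-3347403/524288
(2,3): OLD=1253319677/4194304 → NEW=255, ERR=183772157/4194304
(2,4): OLD=39376281127/134217728 → NEW=255, ERR=5150760487/134217728
(2,5): OLD=529135776129/2147483648 → NEW=255, ERR=-18472554111/2147483648
(3,0): OLD=130800901/524288 → NEW=255, ERR=-2892539/524288
(3,1): OLD=273722233/4194304 → NEW=0, ERR=273722233/4194304
(3,2): OLD=6899777543/33554432 → NEW=255, ERR=-1656602617/33554432
(3,3): OLD=349801336409/2147483648 → NEW=255, ERR=-197806993831/2147483648
(3,4): OLD=2350541328273/17179869184 → NEW=255, ERR=-2030325313647/17179869184
(3,5): OLD=54427594718367/274877906944 → NEW=255, ERR=-15666271552353/274877906944
(4,0): OLD=1309444915/67108864 → NEW=0, ERR=1309444915/67108864
(4,1): OLD=259124717279/1073741824 → NEW=255, ERR=-14679447841/1073741824
Target (4,1): original=222, with diffused error = 259124717279/1073741824

Answer: 259124717279/1073741824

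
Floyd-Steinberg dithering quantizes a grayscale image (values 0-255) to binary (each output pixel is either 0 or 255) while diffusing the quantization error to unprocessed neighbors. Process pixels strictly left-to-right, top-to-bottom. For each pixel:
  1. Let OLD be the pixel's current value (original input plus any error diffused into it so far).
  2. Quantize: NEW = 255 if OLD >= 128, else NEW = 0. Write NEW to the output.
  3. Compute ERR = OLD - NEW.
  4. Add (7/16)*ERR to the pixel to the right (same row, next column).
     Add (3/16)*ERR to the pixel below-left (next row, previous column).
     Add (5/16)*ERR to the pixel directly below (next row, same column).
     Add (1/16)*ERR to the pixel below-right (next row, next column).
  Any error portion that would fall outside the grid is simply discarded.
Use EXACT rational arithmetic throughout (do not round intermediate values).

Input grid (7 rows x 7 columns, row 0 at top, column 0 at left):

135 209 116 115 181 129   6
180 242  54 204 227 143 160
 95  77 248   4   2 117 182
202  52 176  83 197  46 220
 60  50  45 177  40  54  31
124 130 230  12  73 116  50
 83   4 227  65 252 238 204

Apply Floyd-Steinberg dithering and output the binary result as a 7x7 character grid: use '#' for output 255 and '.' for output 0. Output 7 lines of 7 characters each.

Answer: ##.##..
.#.##.#
#.#..##
#.#.#.#
...#...
#.#..#.
..#.###

Derivation:
(0,0): OLD=135 → NEW=255, ERR=-120
(0,1): OLD=313/2 → NEW=255, ERR=-197/2
(0,2): OLD=2333/32 → NEW=0, ERR=2333/32
(0,3): OLD=75211/512 → NEW=255, ERR=-55349/512
(0,4): OLD=1095309/8192 → NEW=255, ERR=-993651/8192
(0,5): OLD=9952731/131072 → NEW=0, ERR=9952731/131072
(0,6): OLD=82252029/2097152 → NEW=0, ERR=82252029/2097152
(1,0): OLD=3969/32 → NEW=0, ERR=3969/32
(1,1): OLD=69543/256 → NEW=255, ERR=4263/256
(1,2): OLD=472211/8192 → NEW=0, ERR=472211/8192
(1,3): OLD=5808135/32768 → NEW=255, ERR=-2547705/32768
(1,4): OLD=340914533/2097152 → NEW=255, ERR=-193859227/2097152
(1,5): OLD=2114934549/16777216 → NEW=0, ERR=2114934549/16777216
(1,6): OLD=62318245531/268435456 → NEW=255, ERR=-6132795749/268435456
(2,0): OLD=560669/4096 → NEW=255, ERR=-483811/4096
(2,1): OLD=6433967/131072 → NEW=0, ERR=6433967/131072
(2,2): OLD=574518541/2097152 → NEW=255, ERR=39744781/2097152
(2,3): OLD=-431763035/16777216 → NEW=0, ERR=-431763035/16777216
(2,4): OLD=-2599730363/134217728 → NEW=0, ERR=-2599730363/134217728
(2,5): OLD=592097344167/4294967296 → NEW=255, ERR=-503119316313/4294967296
(2,6): OLD=9035909136385/68719476736 → NEW=255, ERR=-8487557431295/68719476736
(3,0): OLD=365516845/2097152 → NEW=255, ERR=-169256915/2097152
(3,1): OLD=473136265/16777216 → NEW=0, ERR=473136265/16777216
(3,2): OLD=25837322011/134217728 → NEW=255, ERR=-8388198629/134217728
(3,3): OLD=24249426469/536870912 → NEW=0, ERR=24249426469/536870912
(3,4): OLD=12859858655277/68719476736 → NEW=255, ERR=-4663607912403/68719476736
(3,5): OLD=-24555500026953/549755813888 → NEW=0, ERR=-24555500026953/549755813888
(3,6): OLD=1359350394957225/8796093022208 → NEW=255, ERR=-883653325705815/8796093022208
(4,0): OLD=10755259555/268435456 → NEW=0, ERR=10755259555/268435456
(4,1): OLD=255892005991/4294967296 → NEW=0, ERR=255892005991/4294967296
(4,2): OLD=4244617833513/68719476736 → NEW=0, ERR=4244617833513/68719476736
(4,3): OLD=110779967227923/549755813888 → NEW=255, ERR=-29407765313517/549755813888
(4,4): OLD=-44695020089511/4398046511104 → NEW=0, ERR=-44695020089511/4398046511104
(4,5): OLD=1761752297873289/140737488355328 → NEW=0, ERR=1761752297873289/140737488355328
(4,6): OLD=5159586245990543/2251799813685248 → NEW=0, ERR=5159586245990543/2251799813685248
(5,0): OLD=10149311897637/68719476736 → NEW=255, ERR=-7374154670043/68719476736
(5,1): OLD=63637994673239/549755813888 → NEW=0, ERR=63637994673239/549755813888
(5,2): OLD=1291441475993665/4398046511104 → NEW=255, ERR=169939615662145/4398046511104
(5,3): OLD=497631054151301/35184372088832 → NEW=0, ERR=497631054151301/35184372088832
(5,4): OLD=168920721674297287/2251799813685248 → NEW=0, ERR=168920721674297287/2251799813685248
(5,5): OLD=2747660299100953207/18014398509481984 → NEW=255, ERR=-1846011320816952713/18014398509481984
(5,6): OLD=1921327305834320921/288230376151711744 → NEW=0, ERR=1921327305834320921/288230376151711744
(6,0): OLD=626023518061261/8796093022208 → NEW=0, ERR=626023518061261/8796093022208
(6,1): OLD=10111900049916625/140737488355328 → NEW=0, ERR=10111900049916625/140737488355328
(6,2): OLD=631395095848075667/2251799813685248 → NEW=255, ERR=57186143358337427/2251799813685248
(6,3): OLD=1747593997655673165/18014398509481984 → NEW=0, ERR=1747593997655673165/18014398509481984
(6,4): OLD=10792599347258446387/36028797018963968 → NEW=255, ERR=1605256107422634547/36028797018963968
(6,5): OLD=1067180543027842654243/4611686018427387904 → NEW=255, ERR=-108799391671141261277/4611686018427387904
(6,6): OLD=13972074708786611068869/73786976294838206464 → NEW=255, ERR=-4843604246397131579451/73786976294838206464
Row 0: ##.##..
Row 1: .#.##.#
Row 2: #.#..##
Row 3: #.#.#.#
Row 4: ...#...
Row 5: #.#..#.
Row 6: ..#.###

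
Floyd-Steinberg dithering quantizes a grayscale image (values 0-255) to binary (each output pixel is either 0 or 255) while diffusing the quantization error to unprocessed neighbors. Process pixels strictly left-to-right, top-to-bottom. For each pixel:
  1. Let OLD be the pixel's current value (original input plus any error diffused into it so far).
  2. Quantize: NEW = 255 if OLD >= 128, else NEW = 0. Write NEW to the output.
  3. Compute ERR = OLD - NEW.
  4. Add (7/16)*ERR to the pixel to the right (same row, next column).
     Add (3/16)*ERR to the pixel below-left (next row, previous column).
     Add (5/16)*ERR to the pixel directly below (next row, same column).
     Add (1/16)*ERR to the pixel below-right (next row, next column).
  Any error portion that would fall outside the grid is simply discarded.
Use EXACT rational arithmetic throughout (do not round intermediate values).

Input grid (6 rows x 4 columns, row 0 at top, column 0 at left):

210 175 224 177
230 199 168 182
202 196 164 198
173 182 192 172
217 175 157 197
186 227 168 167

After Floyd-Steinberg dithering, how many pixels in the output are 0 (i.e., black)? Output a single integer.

(0,0): OLD=210 → NEW=255, ERR=-45
(0,1): OLD=2485/16 → NEW=255, ERR=-1595/16
(0,2): OLD=46179/256 → NEW=255, ERR=-19101/256
(0,3): OLD=591285/4096 → NEW=255, ERR=-453195/4096
(1,0): OLD=50495/256 → NEW=255, ERR=-14785/256
(1,1): OLD=257593/2048 → NEW=0, ERR=257593/2048
(1,2): OLD=11320365/65536 → NEW=255, ERR=-5391315/65536
(1,3): OLD=111956171/1048576 → NEW=0, ERR=111956171/1048576
(2,0): OLD=6800515/32768 → NEW=255, ERR=-1555325/32768
(2,1): OLD=205002321/1048576 → NEW=255, ERR=-62384559/1048576
(2,2): OLD=293902805/2097152 → NEW=255, ERR=-240870955/2097152
(2,3): OLD=5904720481/33554432 → NEW=255, ERR=-2651659679/33554432
(3,0): OLD=2466452691/16777216 → NEW=255, ERR=-1811737389/16777216
(3,1): OLD=24605097229/268435456 → NEW=0, ERR=24605097229/268435456
(3,2): OLD=763101710835/4294967296 → NEW=255, ERR=-332114949645/4294967296
(3,3): OLD=7304579440677/68719476736 → NEW=0, ERR=7304579440677/68719476736
(4,0): OLD=860884203799/4294967296 → NEW=255, ERR=-234332456681/4294967296
(4,1): OLD=5446919694917/34359738368 → NEW=255, ERR=-3314813588923/34359738368
(4,2): OLD=127859382556965/1099511627776 → NEW=0, ERR=127859382556965/1099511627776
(4,3): OLD=4860021256793747/17592186044416 → NEW=255, ERR=374013815467667/17592186044416
(5,0): OLD=82936842349159/549755813888 → NEW=255, ERR=-57250890192281/549755813888
(5,1): OLD=2985132633923377/17592186044416 → NEW=255, ERR=-1500874807402703/17592186044416
(5,2): OLD=1451102497781341/8796093022208 → NEW=255, ERR=-791901222881699/8796093022208
(5,3): OLD=39835523188585541/281474976710656 → NEW=255, ERR=-31940595872631739/281474976710656
Output grid:
  Row 0: ####  (0 black, running=0)
  Row 1: #.#.  (2 black, running=2)
  Row 2: ####  (0 black, running=2)
  Row 3: #.#.  (2 black, running=4)
  Row 4: ##.#  (1 black, running=5)
  Row 5: ####  (0 black, running=5)

Answer: 5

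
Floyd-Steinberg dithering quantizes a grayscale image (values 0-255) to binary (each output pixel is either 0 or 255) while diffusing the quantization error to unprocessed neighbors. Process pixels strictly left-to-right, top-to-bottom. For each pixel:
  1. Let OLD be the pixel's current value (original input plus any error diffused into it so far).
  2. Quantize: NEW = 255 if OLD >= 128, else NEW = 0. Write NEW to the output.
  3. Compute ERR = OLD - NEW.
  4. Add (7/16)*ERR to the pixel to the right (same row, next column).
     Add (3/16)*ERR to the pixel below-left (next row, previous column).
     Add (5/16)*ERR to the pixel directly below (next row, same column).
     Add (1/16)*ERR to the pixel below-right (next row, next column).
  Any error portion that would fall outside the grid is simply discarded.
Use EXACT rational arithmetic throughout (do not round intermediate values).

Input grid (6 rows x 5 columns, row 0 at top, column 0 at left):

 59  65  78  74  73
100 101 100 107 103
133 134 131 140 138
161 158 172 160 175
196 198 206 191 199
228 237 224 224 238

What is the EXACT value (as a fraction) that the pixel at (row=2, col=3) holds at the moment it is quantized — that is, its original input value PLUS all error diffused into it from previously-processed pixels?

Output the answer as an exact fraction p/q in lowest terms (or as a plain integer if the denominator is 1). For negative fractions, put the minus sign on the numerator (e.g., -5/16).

(0,0): OLD=59 → NEW=0, ERR=59
(0,1): OLD=1453/16 → NEW=0, ERR=1453/16
(0,2): OLD=30139/256 → NEW=0, ERR=30139/256
(0,3): OLD=514077/4096 → NEW=0, ERR=514077/4096
(0,4): OLD=8382667/65536 → NEW=0, ERR=8382667/65536
(1,0): OLD=34679/256 → NEW=255, ERR=-30601/256
(1,1): OLD=210625/2048 → NEW=0, ERR=210625/2048
(1,2): OLD=13827669/65536 → NEW=255, ERR=-2884011/65536
(1,3): OLD=41499825/262144 → NEW=255, ERR=-25346895/262144
(1,4): OLD=455139315/4194304 → NEW=0, ERR=455139315/4194304
(2,0): OLD=3765979/32768 → NEW=0, ERR=3765979/32768
(2,1): OLD=210447001/1048576 → NEW=255, ERR=-56939879/1048576
(2,2): OLD=1372192523/16777216 → NEW=0, ERR=1372192523/16777216
(2,3): OLD=43798670065/268435456 → NEW=255, ERR=-24652371215/268435456
Target (2,3): original=140, with diffused error = 43798670065/268435456

Answer: 43798670065/268435456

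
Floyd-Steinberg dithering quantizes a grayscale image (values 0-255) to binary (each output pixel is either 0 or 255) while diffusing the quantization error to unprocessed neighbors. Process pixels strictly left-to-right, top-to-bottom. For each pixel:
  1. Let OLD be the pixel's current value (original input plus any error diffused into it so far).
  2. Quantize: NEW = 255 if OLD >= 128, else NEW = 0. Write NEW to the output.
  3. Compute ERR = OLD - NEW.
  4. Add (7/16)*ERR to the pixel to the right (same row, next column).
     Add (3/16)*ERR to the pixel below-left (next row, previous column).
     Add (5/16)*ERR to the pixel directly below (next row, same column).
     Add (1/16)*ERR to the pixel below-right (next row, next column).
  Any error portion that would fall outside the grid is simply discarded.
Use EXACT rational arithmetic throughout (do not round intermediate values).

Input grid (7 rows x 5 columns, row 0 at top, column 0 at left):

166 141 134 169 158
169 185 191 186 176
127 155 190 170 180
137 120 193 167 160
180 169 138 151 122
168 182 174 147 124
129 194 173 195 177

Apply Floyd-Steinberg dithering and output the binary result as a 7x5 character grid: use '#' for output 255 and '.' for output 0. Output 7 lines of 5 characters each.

(0,0): OLD=166 → NEW=255, ERR=-89
(0,1): OLD=1633/16 → NEW=0, ERR=1633/16
(0,2): OLD=45735/256 → NEW=255, ERR=-19545/256
(0,3): OLD=555409/4096 → NEW=255, ERR=-489071/4096
(0,4): OLD=6931191/65536 → NEW=0, ERR=6931191/65536
(1,0): OLD=41043/256 → NEW=255, ERR=-24237/256
(1,1): OLD=318661/2048 → NEW=255, ERR=-203579/2048
(1,2): OLD=7054505/65536 → NEW=0, ERR=7054505/65536
(1,3): OLD=55270261/262144 → NEW=255, ERR=-11576459/262144
(1,4): OLD=764485567/4194304 → NEW=255, ERR=-305061953/4194304
(2,0): OLD=2581319/32768 → NEW=0, ERR=2581319/32768
(2,1): OLD=181053949/1048576 → NEW=255, ERR=-86332931/1048576
(2,2): OLD=2904550967/16777216 → NEW=255, ERR=-1373639113/16777216
(2,3): OLD=30459296693/268435456 → NEW=0, ERR=30459296693/268435456
(2,4): OLD=876835071155/4294967296 → NEW=255, ERR=-218381589325/4294967296
(3,0): OLD=2452490839/16777216 → NEW=255, ERR=-1825699241/16777216
(3,1): OLD=4863221771/134217728 → NEW=0, ERR=4863221771/134217728
(3,2): OLD=856399323625/4294967296 → NEW=255, ERR=-238817336855/4294967296
(3,3): OLD=1404297326433/8589934592 → NEW=255, ERR=-786135994527/8589934592
(3,4): OLD=15278162194757/137438953472 → NEW=0, ERR=15278162194757/137438953472
(4,0): OLD=328108752313/2147483648 → NEW=255, ERR=-219499577927/2147483648
(4,1): OLD=8134881944505/68719476736 → NEW=0, ERR=8134881944505/68719476736
(4,2): OLD=173194096974327/1099511627776 → NEW=255, ERR=-107181368108553/1099511627776
(4,3): OLD=1708562133888953/17592186044416 → NEW=0, ERR=1708562133888953/17592186044416
(4,4): OLD=54467899383775887/281474976710656 → NEW=255, ERR=-17308219677441393/281474976710656
(5,0): OLD=174002666831563/1099511627776 → NEW=255, ERR=-106372798251317/1099511627776
(5,1): OLD=1337015469830305/8796093022208 → NEW=255, ERR=-905988250832735/8796093022208
(5,2): OLD=34926517166771753/281474976710656 → NEW=0, ERR=34926517166771753/281474976710656
(5,3): OLD=240959161708466919/1125899906842624 → NEW=255, ERR=-46145314536402201/1125899906842624
(5,4): OLD=1673951796441015741/18014398509481984 → NEW=0, ERR=1673951796441015741/18014398509481984
(6,0): OLD=11182259315286427/140737488355328 → NEW=0, ERR=11182259315286427/140737488355328
(6,1): OLD=962839953138626709/4503599627370496 → NEW=255, ERR=-185577951840849771/4503599627370496
(6,2): OLD=12943429720154138039/72057594037927936 → NEW=255, ERR=-5431256759517485641/72057594037927936
(6,3): OLD=201063005382049814173/1152921504606846976 → NEW=255, ERR=-92931978292696164707/1152921504606846976
(6,4): OLD=3102961625773566666379/18446744073709551616 → NEW=255, ERR=-1600958113022368995701/18446744073709551616
Row 0: #.##.
Row 1: ##.##
Row 2: .##.#
Row 3: #.##.
Row 4: #.#.#
Row 5: ##.#.
Row 6: .####

Answer: #.##.
##.##
.##.#
#.##.
#.#.#
##.#.
.####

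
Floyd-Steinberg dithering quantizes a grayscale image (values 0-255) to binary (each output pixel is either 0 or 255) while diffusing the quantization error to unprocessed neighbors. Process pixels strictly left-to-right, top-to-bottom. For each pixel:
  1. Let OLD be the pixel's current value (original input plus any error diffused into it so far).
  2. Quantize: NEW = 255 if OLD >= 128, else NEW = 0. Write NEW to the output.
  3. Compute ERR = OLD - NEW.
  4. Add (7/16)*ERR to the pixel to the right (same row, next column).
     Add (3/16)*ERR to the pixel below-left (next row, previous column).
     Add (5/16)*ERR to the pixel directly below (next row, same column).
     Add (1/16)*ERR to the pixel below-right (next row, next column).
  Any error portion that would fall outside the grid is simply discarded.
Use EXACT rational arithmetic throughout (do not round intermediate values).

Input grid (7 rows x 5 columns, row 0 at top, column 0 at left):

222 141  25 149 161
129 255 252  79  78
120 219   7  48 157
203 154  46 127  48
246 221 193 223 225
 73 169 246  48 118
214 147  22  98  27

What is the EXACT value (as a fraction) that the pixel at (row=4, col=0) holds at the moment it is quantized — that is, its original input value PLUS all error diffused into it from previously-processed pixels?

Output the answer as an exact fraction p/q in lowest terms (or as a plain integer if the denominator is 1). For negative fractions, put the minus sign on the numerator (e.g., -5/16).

Answer: 469571234561/2147483648

Derivation:
(0,0): OLD=222 → NEW=255, ERR=-33
(0,1): OLD=2025/16 → NEW=0, ERR=2025/16
(0,2): OLD=20575/256 → NEW=0, ERR=20575/256
(0,3): OLD=754329/4096 → NEW=255, ERR=-290151/4096
(0,4): OLD=8520239/65536 → NEW=255, ERR=-8191441/65536
(1,0): OLD=36459/256 → NEW=255, ERR=-28821/256
(1,1): OLD=529005/2048 → NEW=255, ERR=6765/2048
(1,2): OLD=17903729/65536 → NEW=255, ERR=1192049/65536
(1,3): OLD=12165661/262144 → NEW=0, ERR=12165661/262144
(1,4): OLD=229916855/4194304 → NEW=0, ERR=229916855/4194304
(2,0): OLD=2799615/32768 → NEW=0, ERR=2799615/32768
(2,1): OLD=266113125/1048576 → NEW=255, ERR=-1273755/1048576
(2,2): OLD=353339759/16777216 → NEW=0, ERR=353339759/16777216
(2,3): OLD=22315458525/268435456 → NEW=0, ERR=22315458525/268435456
(2,4): OLD=916549105611/4294967296 → NEW=255, ERR=-178667554869/4294967296
(3,0): OLD=3849891983/16777216 → NEW=255, ERR=-428298097/16777216
(3,1): OLD=20366247651/134217728 → NEW=255, ERR=-13859272989/134217728
(3,2): OLD=98426148785/4294967296 → NEW=0, ERR=98426148785/4294967296
(3,3): OLD=1344505697833/8589934592 → NEW=255, ERR=-845927623127/8589934592
(3,4): OLD=-397004471123/137438953472 → NEW=0, ERR=-397004471123/137438953472
(4,0): OLD=469571234561/2147483648 → NEW=255, ERR=-78037095679/2147483648
Target (4,0): original=246, with diffused error = 469571234561/2147483648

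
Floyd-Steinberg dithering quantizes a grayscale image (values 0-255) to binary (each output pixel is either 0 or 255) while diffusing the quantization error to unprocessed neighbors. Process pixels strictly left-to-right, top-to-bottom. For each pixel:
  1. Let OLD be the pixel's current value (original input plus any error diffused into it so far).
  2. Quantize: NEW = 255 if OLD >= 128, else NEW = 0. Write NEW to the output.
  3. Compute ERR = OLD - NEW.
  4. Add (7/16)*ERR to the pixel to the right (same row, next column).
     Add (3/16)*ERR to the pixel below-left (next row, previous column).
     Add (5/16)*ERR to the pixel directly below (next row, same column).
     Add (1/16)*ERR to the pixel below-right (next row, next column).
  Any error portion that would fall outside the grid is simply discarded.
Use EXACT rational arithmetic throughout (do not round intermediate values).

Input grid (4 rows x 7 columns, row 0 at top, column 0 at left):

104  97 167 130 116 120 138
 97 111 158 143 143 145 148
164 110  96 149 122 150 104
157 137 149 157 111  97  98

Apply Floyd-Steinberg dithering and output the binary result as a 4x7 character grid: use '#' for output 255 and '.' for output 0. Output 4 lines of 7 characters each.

Answer: .#.#.#.
.##.#.#
#..#.#.
#.##.#.

Derivation:
(0,0): OLD=104 → NEW=0, ERR=104
(0,1): OLD=285/2 → NEW=255, ERR=-225/2
(0,2): OLD=3769/32 → NEW=0, ERR=3769/32
(0,3): OLD=92943/512 → NEW=255, ERR=-37617/512
(0,4): OLD=686953/8192 → NEW=0, ERR=686953/8192
(0,5): OLD=20537311/131072 → NEW=255, ERR=-12886049/131072
(0,6): OLD=199204633/2097152 → NEW=0, ERR=199204633/2097152
(1,0): OLD=3469/32 → NEW=0, ERR=3469/32
(1,1): OLD=38875/256 → NEW=255, ERR=-26405/256
(1,2): OLD=1055735/8192 → NEW=255, ERR=-1033225/8192
(1,3): OLD=2881771/32768 → NEW=0, ERR=2881771/32768
(1,4): OLD=387250465/2097152 → NEW=255, ERR=-147523295/2097152
(1,5): OLD=1787659761/16777216 → NEW=0, ERR=1787659761/16777216
(1,6): OLD=58560836863/268435456 → NEW=255, ERR=-9890204417/268435456
(2,0): OLD=731289/4096 → NEW=255, ERR=-313191/4096
(2,1): OLD=3596835/131072 → NEW=0, ERR=3596835/131072
(2,2): OLD=164908329/2097152 → NEW=0, ERR=164908329/2097152
(2,3): OLD=3184529953/16777216 → NEW=255, ERR=-1093660127/16777216
(2,4): OLD=13015509489/134217728 → NEW=0, ERR=13015509489/134217728
(2,5): OLD=920921413115/4294967296 → NEW=255, ERR=-174295247365/4294967296
(2,6): OLD=5593183394445/68719476736 → NEW=0, ERR=5593183394445/68719476736
(3,0): OLD=289932809/2097152 → NEW=255, ERR=-244840951/2097152
(3,1): OLD=1752594261/16777216 → NEW=0, ERR=1752594261/16777216
(3,2): OLD=28020395215/134217728 → NEW=255, ERR=-6205125425/134217728
(3,3): OLD=74893327801/536870912 → NEW=255, ERR=-62008754759/536870912
(3,4): OLD=5434990434825/68719476736 → NEW=0, ERR=5434990434825/68719476736
(3,5): OLD=77098716095275/549755813888 → NEW=255, ERR=-63089016446165/549755813888
(3,6): OLD=621811545168309/8796093022208 → NEW=0, ERR=621811545168309/8796093022208
Row 0: .#.#.#.
Row 1: .##.#.#
Row 2: #..#.#.
Row 3: #.##.#.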